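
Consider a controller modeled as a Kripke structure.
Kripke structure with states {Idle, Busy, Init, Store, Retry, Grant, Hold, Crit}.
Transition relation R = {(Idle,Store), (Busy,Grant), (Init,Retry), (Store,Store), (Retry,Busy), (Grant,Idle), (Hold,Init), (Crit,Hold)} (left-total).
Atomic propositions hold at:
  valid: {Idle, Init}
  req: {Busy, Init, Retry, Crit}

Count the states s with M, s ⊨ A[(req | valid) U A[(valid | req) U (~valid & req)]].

Sat(req | valid) = {Idle, Busy, Init, Retry, Crit}
Sat(valid | req) = {Idle, Busy, Init, Retry, Crit}
Sat(~valid) = {Busy, Store, Retry, Grant, Hold, Crit}
Sat(~valid & req) = {Busy, Retry, Crit}
A[(valid | req) U (~valid & req)]: least fixpoint, start Z0 = Sat((~valid & req)) = {Busy, Retry, Crit}, add states in Sat(valid | req) with every successor in Z. Z1 = {Busy, Init, Retry, Crit}; fixed.
Sat(A[(valid | req) U (~valid & req)]) = {Busy, Init, Retry, Crit}
A[(req | valid) U A[(valid | req) U (~valid & req)]]: least fixpoint, start Z0 = Sat(A[(valid | req) U (~valid & req)]) = {Busy, Init, Retry, Crit}, add states in Sat(req | valid) with every successor in Z. Already a fixed point.
Sat(A[(req | valid) U A[(valid | req) U (~valid & req)]]) = {Busy, Init, Retry, Crit}
|Sat(A[(req | valid) U A[(valid | req) U (~valid & req)]])| = |{Busy, Init, Retry, Crit}| = 4.

4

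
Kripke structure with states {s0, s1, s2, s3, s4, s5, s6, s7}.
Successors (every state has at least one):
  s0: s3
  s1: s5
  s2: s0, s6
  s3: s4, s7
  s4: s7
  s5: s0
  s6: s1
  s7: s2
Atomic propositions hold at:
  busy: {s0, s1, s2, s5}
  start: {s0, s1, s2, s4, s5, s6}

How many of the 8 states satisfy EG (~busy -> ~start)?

Sat(~busy) = {s3, s4, s6, s7}
Sat(~start) = {s3, s7}
Sat(~busy -> ~start) = {s0, s1, s2, s3, s5, s7}
EG (~busy -> ~start): greatest fixpoint, start Z0 = {s0, s1, s2, s3, s5, s7}, keep only states in Sat with some successor in Z. Already a fixed point.
Sat(EG (~busy -> ~start)) = {s0, s1, s2, s3, s5, s7}
|Sat(EG (~busy -> ~start))| = |{s0, s1, s2, s3, s5, s7}| = 6.

6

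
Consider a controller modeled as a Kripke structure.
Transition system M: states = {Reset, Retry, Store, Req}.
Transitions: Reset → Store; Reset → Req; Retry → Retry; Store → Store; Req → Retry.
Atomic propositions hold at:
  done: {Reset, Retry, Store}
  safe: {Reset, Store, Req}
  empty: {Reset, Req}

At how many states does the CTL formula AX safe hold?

Sat(AX safe) = {s : every successor in {Reset, Store, Req}} = {Reset, Store}
|Sat(AX safe)| = |{Reset, Store}| = 2.

2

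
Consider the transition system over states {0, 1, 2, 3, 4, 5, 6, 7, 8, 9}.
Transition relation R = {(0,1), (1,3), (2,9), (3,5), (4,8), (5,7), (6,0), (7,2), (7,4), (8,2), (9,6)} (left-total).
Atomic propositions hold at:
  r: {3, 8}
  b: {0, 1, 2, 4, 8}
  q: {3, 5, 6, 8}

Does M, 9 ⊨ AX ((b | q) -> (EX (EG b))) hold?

Sat(b | q) = {0, 1, 2, 3, 4, 5, 6, 8}
EG b: greatest fixpoint, start Z0 = {0, 1, 2, 4, 8}, keep only states in Sat with some successor in Z. Z1 = {0, 4, 8}; Z2 = {4}; Z3 = ∅; fixed.
Sat(EG b) = ∅
Sat(EX (EG b)) = {s : some successor in ∅} = ∅
Sat((b | q) -> (EX (EG b))) = {7, 9}
Sat(AX ((b | q) -> (EX (EG b)))) = {s : every successor in {7, 9}} = {2, 5}
9 ∉ Sat(AX ((b | q) -> (EX (EG b)))) = {2, 5}, so the formula does not hold at 9.

No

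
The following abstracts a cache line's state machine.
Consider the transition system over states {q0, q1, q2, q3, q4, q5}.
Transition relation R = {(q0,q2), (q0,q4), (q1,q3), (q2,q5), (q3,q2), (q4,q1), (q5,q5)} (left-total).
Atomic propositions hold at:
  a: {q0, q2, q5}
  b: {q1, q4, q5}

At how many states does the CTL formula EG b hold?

1

EG b: greatest fixpoint, start Z0 = {q1, q4, q5}, keep only states in Sat with some successor in Z. Z1 = {q4, q5}; Z2 = {q5}; fixed.
Sat(EG b) = {q5}
|Sat(EG b)| = |{q5}| = 1.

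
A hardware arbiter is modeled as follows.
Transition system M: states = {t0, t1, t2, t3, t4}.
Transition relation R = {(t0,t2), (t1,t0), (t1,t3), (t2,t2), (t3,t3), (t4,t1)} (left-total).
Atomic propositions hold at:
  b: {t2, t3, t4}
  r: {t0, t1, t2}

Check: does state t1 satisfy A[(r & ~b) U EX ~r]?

Sat(~b) = {t0, t1}
Sat(r & ~b) = {t0, t1}
Sat(~r) = {t3, t4}
Sat(EX ~r) = {s : some successor in {t3, t4}} = {t1, t3}
A[(r & ~b) U EX ~r]: least fixpoint, start Z0 = Sat(EX ~r) = {t1, t3}, add states in Sat(r & ~b) with every successor in Z. Already a fixed point.
Sat(A[(r & ~b) U EX ~r]) = {t1, t3}
t1 ∈ Sat(A[(r & ~b) U EX ~r]) = {t1, t3}, so the formula holds at t1.

Yes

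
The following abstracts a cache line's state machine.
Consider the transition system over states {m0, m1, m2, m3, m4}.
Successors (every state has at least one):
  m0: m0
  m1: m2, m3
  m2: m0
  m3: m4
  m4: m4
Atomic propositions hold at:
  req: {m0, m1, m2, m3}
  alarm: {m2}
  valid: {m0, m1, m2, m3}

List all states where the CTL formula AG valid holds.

{m0, m2}

AG valid: greatest fixpoint, start Z0 = {m0, m1, m2, m3}, keep only states in Sat with every successor in Z. Z1 = {m0, m1, m2}; Z2 = {m0, m2}; fixed.
Sat(AG valid) = {m0, m2}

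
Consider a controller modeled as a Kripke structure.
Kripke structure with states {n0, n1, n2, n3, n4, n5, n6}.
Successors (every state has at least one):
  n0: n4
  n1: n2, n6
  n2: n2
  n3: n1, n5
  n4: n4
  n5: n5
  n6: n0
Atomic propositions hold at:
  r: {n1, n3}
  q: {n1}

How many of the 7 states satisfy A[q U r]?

A[q U r]: least fixpoint, start Z0 = Sat(r) = {n1, n3}, add states in Sat(q) with every successor in Z. Already a fixed point.
Sat(A[q U r]) = {n1, n3}
|Sat(A[q U r])| = |{n1, n3}| = 2.

2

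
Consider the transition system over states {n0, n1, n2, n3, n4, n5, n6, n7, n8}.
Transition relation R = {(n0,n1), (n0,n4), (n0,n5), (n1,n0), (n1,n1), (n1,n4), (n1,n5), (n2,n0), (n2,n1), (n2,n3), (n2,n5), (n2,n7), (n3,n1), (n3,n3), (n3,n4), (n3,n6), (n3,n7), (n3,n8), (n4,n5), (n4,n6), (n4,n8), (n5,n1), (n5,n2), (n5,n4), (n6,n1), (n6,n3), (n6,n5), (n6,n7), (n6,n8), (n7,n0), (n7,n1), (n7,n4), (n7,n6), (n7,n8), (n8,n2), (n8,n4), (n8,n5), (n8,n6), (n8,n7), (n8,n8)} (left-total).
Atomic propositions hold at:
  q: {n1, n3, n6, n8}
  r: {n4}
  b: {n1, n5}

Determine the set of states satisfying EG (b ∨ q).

{n1, n3, n5, n6, n8}

Sat(b ∨ q) = {n1, n3, n5, n6, n8}
EG (b ∨ q): greatest fixpoint, start Z0 = {n1, n3, n5, n6, n8}, keep only states in Sat with some successor in Z. Already a fixed point.
Sat(EG (b ∨ q)) = {n1, n3, n5, n6, n8}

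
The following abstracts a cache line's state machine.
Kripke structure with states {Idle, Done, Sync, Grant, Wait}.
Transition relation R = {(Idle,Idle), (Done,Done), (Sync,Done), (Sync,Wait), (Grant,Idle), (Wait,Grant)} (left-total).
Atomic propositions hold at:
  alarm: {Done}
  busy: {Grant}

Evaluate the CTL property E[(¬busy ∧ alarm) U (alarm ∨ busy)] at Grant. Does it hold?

Sat(¬busy) = {Idle, Done, Sync, Wait}
Sat(¬busy ∧ alarm) = {Done}
Sat(alarm ∨ busy) = {Done, Grant}
E[(¬busy ∧ alarm) U (alarm ∨ busy)]: least fixpoint, start Z0 = Sat((alarm ∨ busy)) = {Done, Grant}, add states in Sat(¬busy ∧ alarm) with some successor in Z. Already a fixed point.
Sat(E[(¬busy ∧ alarm) U (alarm ∨ busy)]) = {Done, Grant}
Grant ∈ Sat(E[(¬busy ∧ alarm) U (alarm ∨ busy)]) = {Done, Grant}, so the formula holds at Grant.

Yes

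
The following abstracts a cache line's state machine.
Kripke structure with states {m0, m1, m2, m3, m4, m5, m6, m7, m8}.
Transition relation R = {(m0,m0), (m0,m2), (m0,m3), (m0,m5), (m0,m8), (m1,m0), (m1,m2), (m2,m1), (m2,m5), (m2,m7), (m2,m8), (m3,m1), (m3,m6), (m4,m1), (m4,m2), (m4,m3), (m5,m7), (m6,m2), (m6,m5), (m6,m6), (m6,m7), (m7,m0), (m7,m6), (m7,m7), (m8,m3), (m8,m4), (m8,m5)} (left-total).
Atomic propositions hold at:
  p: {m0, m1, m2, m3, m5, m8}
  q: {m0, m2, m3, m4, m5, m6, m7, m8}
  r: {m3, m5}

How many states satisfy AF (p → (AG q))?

4

AG q: greatest fixpoint, start Z0 = {m0, m2, m3, m4, m5, m6, m7, m8}, keep only states in Sat with every successor in Z. Z1 = {m0, m5, m6, m7, m8}; Z2 = {m5, m7}; Z3 = {m5}; Z4 = ∅; fixed.
Sat(AG q) = ∅
Sat(p → (AG q)) = {m4, m6, m7}
AF (p → (AG q)): least fixpoint, start Z0 = {m4, m6, m7}, add states with every successor in Z. Z1 = {m4, m5, m6, m7}; fixed.
Sat(AF (p → (AG q))) = {m4, m5, m6, m7}
|Sat(AF (p → (AG q)))| = |{m4, m5, m6, m7}| = 4.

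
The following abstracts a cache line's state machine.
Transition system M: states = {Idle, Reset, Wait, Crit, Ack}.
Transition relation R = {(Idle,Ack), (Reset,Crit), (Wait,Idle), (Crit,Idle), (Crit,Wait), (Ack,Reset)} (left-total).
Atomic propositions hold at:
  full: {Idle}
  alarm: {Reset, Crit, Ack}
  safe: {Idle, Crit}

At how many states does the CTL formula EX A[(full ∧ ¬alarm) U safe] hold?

3

Sat(¬alarm) = {Idle, Wait}
Sat(full ∧ ¬alarm) = {Idle}
A[(full ∧ ¬alarm) U safe]: least fixpoint, start Z0 = Sat(safe) = {Idle, Crit}, add states in Sat(full ∧ ¬alarm) with every successor in Z. Already a fixed point.
Sat(A[(full ∧ ¬alarm) U safe]) = {Idle, Crit}
Sat(EX A[(full ∧ ¬alarm) U safe]) = {s : some successor in {Idle, Crit}} = {Reset, Wait, Crit}
|Sat(EX A[(full ∧ ¬alarm) U safe])| = |{Reset, Wait, Crit}| = 3.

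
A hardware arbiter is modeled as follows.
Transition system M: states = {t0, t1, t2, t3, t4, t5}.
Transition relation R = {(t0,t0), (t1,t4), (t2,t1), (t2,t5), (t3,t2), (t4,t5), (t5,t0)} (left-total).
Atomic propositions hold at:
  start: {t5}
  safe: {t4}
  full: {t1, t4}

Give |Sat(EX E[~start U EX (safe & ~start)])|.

Sat(~start) = {t0, t1, t2, t3, t4}
Sat(safe & ~start) = {t4}
Sat(EX (safe & ~start)) = {s : some successor in {t4}} = {t1}
E[~start U EX (safe & ~start)]: least fixpoint, start Z0 = Sat(EX (safe & ~start)) = {t1}, add states in Sat(~start) with some successor in Z. Z1 = {t1, t2}; Z2 = {t1, t2, t3}; fixed.
Sat(E[~start U EX (safe & ~start)]) = {t1, t2, t3}
Sat(EX E[~start U EX (safe & ~start)]) = {s : some successor in {t1, t2, t3}} = {t2, t3}
|Sat(EX E[~start U EX (safe & ~start)])| = |{t2, t3}| = 2.

2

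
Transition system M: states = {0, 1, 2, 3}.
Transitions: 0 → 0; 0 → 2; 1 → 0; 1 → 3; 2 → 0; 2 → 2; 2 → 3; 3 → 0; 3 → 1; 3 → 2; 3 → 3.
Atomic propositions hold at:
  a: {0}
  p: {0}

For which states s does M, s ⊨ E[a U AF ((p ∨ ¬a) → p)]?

{0}

Sat(¬a) = {1, 2, 3}
Sat(p ∨ ¬a) = {0, 1, 2, 3}
Sat((p ∨ ¬a) → p) = {0}
AF ((p ∨ ¬a) → p): least fixpoint, start Z0 = {0}, add states with every successor in Z. Already a fixed point.
Sat(AF ((p ∨ ¬a) → p)) = {0}
E[a U AF ((p ∨ ¬a) → p)]: least fixpoint, start Z0 = Sat(AF ((p ∨ ¬a) → p)) = {0}, add states in Sat(a) with some successor in Z. Already a fixed point.
Sat(E[a U AF ((p ∨ ¬a) → p)]) = {0}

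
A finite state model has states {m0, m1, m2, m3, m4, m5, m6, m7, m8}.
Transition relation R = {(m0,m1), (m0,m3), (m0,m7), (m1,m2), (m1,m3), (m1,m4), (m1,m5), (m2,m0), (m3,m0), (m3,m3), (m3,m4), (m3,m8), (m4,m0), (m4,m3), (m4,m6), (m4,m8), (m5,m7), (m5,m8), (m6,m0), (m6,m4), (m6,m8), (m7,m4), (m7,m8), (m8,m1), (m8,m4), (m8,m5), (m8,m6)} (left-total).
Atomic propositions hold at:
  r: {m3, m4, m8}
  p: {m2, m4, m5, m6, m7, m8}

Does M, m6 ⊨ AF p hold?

Yes

AF p: least fixpoint, start Z0 = {m2, m4, m5, m6, m7, m8}, add states with every successor in Z. Already a fixed point.
Sat(AF p) = {m2, m4, m5, m6, m7, m8}
m6 ∈ Sat(AF p) = {m2, m4, m5, m6, m7, m8}, so the formula holds at m6.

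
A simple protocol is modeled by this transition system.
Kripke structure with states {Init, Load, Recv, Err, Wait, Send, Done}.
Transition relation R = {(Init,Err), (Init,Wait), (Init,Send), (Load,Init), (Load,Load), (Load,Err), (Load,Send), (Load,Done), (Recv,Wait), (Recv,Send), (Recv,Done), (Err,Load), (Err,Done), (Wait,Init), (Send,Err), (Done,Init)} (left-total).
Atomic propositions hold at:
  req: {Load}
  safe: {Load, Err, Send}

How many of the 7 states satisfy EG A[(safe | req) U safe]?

Sat(safe | req) = {Load, Err, Send}
A[(safe | req) U safe]: least fixpoint, start Z0 = Sat(safe) = {Load, Err, Send}, add states in Sat(safe | req) with every successor in Z. Already a fixed point.
Sat(A[(safe | req) U safe]) = {Load, Err, Send}
EG A[(safe | req) U safe]: greatest fixpoint, start Z0 = {Load, Err, Send}, keep only states in Sat with some successor in Z. Already a fixed point.
Sat(EG A[(safe | req) U safe]) = {Load, Err, Send}
|Sat(EG A[(safe | req) U safe])| = |{Load, Err, Send}| = 3.

3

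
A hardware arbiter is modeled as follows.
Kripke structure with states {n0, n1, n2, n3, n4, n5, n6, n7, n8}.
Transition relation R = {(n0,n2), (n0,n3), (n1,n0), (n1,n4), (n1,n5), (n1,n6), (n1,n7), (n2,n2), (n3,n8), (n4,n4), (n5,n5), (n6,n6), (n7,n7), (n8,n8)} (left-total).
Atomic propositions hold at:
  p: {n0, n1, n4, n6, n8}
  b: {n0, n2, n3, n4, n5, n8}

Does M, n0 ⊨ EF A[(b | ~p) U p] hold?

Sat(~p) = {n2, n3, n5, n7}
Sat(b | ~p) = {n0, n2, n3, n4, n5, n7, n8}
A[(b | ~p) U p]: least fixpoint, start Z0 = Sat(p) = {n0, n1, n4, n6, n8}, add states in Sat(b | ~p) with every successor in Z. Z1 = {n0, n1, n3, n4, n6, n8}; fixed.
Sat(A[(b | ~p) U p]) = {n0, n1, n3, n4, n6, n8}
EF A[(b | ~p) U p]: least fixpoint, start Z0 = {n0, n1, n3, n4, n6, n8}, add states with some successor in Z. Already a fixed point.
Sat(EF A[(b | ~p) U p]) = {n0, n1, n3, n4, n6, n8}
n0 ∈ Sat(EF A[(b | ~p) U p]) = {n0, n1, n3, n4, n6, n8}, so the formula holds at n0.

Yes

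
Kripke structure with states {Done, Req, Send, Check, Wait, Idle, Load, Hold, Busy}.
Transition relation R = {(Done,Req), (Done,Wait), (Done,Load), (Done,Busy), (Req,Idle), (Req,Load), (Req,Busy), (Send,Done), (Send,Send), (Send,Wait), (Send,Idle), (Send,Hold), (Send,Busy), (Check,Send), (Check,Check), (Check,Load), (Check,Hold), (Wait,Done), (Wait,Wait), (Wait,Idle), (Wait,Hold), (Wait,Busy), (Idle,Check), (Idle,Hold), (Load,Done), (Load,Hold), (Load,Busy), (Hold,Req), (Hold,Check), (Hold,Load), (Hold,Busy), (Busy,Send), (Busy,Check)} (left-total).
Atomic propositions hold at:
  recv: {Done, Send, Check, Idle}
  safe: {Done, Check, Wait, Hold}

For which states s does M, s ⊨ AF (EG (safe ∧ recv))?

Sat(safe ∧ recv) = {Done, Check}
EG (safe ∧ recv): greatest fixpoint, start Z0 = {Done, Check}, keep only states in Sat with some successor in Z. Z1 = {Check}; fixed.
Sat(EG (safe ∧ recv)) = {Check}
AF (EG (safe ∧ recv)): least fixpoint, start Z0 = {Check}, add states with every successor in Z. Already a fixed point.
Sat(AF (EG (safe ∧ recv))) = {Check}

{Check}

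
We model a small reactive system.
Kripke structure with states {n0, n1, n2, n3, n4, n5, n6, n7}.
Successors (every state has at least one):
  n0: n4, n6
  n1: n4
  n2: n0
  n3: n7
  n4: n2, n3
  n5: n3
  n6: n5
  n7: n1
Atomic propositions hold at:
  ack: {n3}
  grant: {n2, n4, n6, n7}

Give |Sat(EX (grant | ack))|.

5

Sat(grant | ack) = {n2, n3, n4, n6, n7}
Sat(EX (grant | ack)) = {s : some successor in {n2, n3, n4, n6, n7}} = {n0, n1, n3, n4, n5}
|Sat(EX (grant | ack))| = |{n0, n1, n3, n4, n5}| = 5.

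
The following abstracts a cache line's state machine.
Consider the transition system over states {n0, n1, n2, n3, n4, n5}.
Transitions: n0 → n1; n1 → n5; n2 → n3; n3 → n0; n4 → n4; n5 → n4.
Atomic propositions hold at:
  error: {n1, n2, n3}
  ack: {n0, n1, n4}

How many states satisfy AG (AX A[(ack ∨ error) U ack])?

Sat(ack ∨ error) = {n0, n1, n2, n3, n4}
A[(ack ∨ error) U ack]: least fixpoint, start Z0 = Sat(ack) = {n0, n1, n4}, add states in Sat(ack ∨ error) with every successor in Z. Z1 = {n0, n1, n3, n4}; Z2 = {n0, n1, n2, n3, n4}; fixed.
Sat(A[(ack ∨ error) U ack]) = {n0, n1, n2, n3, n4}
Sat(AX A[(ack ∨ error) U ack]) = {s : every successor in {n0, n1, n2, n3, n4}} = {n0, n2, n3, n4, n5}
AG (AX A[(ack ∨ error) U ack]): greatest fixpoint, start Z0 = {n0, n2, n3, n4, n5}, keep only states in Sat with every successor in Z. Z1 = {n2, n3, n4, n5}; Z2 = {n2, n4, n5}; Z3 = {n4, n5}; fixed.
Sat(AG (AX A[(ack ∨ error) U ack])) = {n4, n5}
|Sat(AG (AX A[(ack ∨ error) U ack]))| = |{n4, n5}| = 2.

2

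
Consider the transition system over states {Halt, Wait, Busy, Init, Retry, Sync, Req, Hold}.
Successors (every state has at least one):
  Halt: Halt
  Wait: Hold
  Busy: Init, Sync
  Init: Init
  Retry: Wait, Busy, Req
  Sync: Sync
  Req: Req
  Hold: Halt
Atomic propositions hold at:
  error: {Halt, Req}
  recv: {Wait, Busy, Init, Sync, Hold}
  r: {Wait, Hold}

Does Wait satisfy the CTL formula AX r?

Yes

Sat(AX r) = {s : every successor in {Wait, Hold}} = {Wait}
Wait ∈ Sat(AX r) = {Wait}, so the formula holds at Wait.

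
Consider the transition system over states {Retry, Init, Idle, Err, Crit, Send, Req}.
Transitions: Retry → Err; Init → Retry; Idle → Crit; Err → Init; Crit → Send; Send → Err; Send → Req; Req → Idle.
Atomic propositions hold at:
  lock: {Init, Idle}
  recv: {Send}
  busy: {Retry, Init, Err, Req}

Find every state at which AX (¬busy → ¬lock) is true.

Sat(¬busy) = {Idle, Crit, Send}
Sat(¬lock) = {Retry, Err, Crit, Send, Req}
Sat(¬busy → ¬lock) = {Retry, Init, Err, Crit, Send, Req}
Sat(AX (¬busy → ¬lock)) = {s : every successor in {Retry, Init, Err, Crit, Send, Req}} = {Retry, Init, Idle, Err, Crit, Send}

{Retry, Init, Idle, Err, Crit, Send}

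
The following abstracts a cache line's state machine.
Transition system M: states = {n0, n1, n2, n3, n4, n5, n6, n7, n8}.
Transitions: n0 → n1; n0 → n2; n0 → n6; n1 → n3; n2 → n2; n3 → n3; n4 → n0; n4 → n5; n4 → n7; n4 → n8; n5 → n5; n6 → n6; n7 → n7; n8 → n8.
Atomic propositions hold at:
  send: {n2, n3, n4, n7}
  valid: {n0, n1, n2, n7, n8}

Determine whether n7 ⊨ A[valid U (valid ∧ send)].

Yes

Sat(valid ∧ send) = {n2, n7}
A[valid U (valid ∧ send)]: least fixpoint, start Z0 = Sat((valid ∧ send)) = {n2, n7}, add states in Sat(valid) with every successor in Z. Already a fixed point.
Sat(A[valid U (valid ∧ send)]) = {n2, n7}
n7 ∈ Sat(A[valid U (valid ∧ send)]) = {n2, n7}, so the formula holds at n7.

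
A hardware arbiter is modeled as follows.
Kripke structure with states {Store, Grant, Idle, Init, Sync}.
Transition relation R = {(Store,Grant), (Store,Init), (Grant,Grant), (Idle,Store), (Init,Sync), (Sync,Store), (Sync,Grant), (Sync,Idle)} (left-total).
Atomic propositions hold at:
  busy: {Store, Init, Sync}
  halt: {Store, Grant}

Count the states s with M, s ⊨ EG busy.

3

EG busy: greatest fixpoint, start Z0 = {Store, Init, Sync}, keep only states in Sat with some successor in Z. Already a fixed point.
Sat(EG busy) = {Store, Init, Sync}
|Sat(EG busy)| = |{Store, Init, Sync}| = 3.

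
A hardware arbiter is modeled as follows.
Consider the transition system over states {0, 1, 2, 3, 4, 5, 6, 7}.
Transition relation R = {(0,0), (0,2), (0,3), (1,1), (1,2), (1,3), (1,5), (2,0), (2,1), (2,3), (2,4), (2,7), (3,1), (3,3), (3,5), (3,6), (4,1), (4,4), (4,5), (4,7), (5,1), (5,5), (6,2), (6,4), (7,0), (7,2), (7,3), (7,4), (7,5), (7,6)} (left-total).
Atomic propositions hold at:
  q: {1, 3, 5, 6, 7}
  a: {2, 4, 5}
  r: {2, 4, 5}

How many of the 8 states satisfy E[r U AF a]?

AF a: least fixpoint, start Z0 = {2, 4, 5}, add states with every successor in Z. Z1 = {2, 4, 5, 6}; fixed.
Sat(AF a) = {2, 4, 5, 6}
E[r U AF a]: least fixpoint, start Z0 = Sat(AF a) = {2, 4, 5, 6}, add states in Sat(r) with some successor in Z. Already a fixed point.
Sat(E[r U AF a]) = {2, 4, 5, 6}
|Sat(E[r U AF a])| = |{2, 4, 5, 6}| = 4.

4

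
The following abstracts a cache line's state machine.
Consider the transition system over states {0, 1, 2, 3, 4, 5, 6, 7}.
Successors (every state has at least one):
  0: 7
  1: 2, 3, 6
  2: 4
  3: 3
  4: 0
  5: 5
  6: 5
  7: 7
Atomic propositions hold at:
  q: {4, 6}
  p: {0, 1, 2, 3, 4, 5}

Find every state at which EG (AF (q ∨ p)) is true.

{1, 3, 5, 6}

Sat(q ∨ p) = {0, 1, 2, 3, 4, 5, 6}
AF (q ∨ p): least fixpoint, start Z0 = {0, 1, 2, 3, 4, 5, 6}, add states with every successor in Z. Already a fixed point.
Sat(AF (q ∨ p)) = {0, 1, 2, 3, 4, 5, 6}
EG (AF (q ∨ p)): greatest fixpoint, start Z0 = {0, 1, 2, 3, 4, 5, 6}, keep only states in Sat with some successor in Z. Z1 = {1, 2, 3, 4, 5, 6}; Z2 = {1, 2, 3, 5, 6}; Z3 = {1, 3, 5, 6}; fixed.
Sat(EG (AF (q ∨ p))) = {1, 3, 5, 6}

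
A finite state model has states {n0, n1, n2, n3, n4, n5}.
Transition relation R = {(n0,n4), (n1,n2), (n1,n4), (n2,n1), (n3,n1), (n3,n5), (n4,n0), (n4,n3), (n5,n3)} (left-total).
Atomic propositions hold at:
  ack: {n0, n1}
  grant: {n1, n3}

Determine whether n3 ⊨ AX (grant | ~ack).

Sat(~ack) = {n2, n3, n4, n5}
Sat(grant | ~ack) = {n1, n2, n3, n4, n5}
Sat(AX (grant | ~ack)) = {s : every successor in {n1, n2, n3, n4, n5}} = {n0, n1, n2, n3, n5}
n3 ∈ Sat(AX (grant | ~ack)) = {n0, n1, n2, n3, n5}, so the formula holds at n3.

Yes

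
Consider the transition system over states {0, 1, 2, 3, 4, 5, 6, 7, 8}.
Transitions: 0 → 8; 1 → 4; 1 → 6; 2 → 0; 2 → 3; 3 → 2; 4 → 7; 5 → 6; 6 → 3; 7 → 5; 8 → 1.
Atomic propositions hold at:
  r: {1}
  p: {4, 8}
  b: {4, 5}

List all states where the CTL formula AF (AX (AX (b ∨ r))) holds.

Sat(b ∨ r) = {1, 4, 5}
Sat(AX (b ∨ r)) = {s : every successor in {1, 4, 5}} = {7, 8}
Sat(AX (AX (b ∨ r))) = {s : every successor in {7, 8}} = {0, 4}
AF (AX (AX (b ∨ r))): least fixpoint, start Z0 = {0, 4}, add states with every successor in Z. Already a fixed point.
Sat(AF (AX (AX (b ∨ r)))) = {0, 4}

{0, 4}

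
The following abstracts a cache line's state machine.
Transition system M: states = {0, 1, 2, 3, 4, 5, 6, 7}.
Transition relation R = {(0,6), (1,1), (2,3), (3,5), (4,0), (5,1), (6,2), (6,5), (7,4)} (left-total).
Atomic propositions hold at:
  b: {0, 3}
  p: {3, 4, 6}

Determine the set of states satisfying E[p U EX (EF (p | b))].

Sat(p | b) = {0, 3, 4, 6}
EF (p | b): least fixpoint, start Z0 = {0, 3, 4, 6}, add states with some successor in Z. Z1 = {0, 2, 3, 4, 6, 7}; fixed.
Sat(EF (p | b)) = {0, 2, 3, 4, 6, 7}
Sat(EX (EF (p | b))) = {s : some successor in {0, 2, 3, 4, 6, 7}} = {0, 2, 4, 6, 7}
E[p U EX (EF (p | b))]: least fixpoint, start Z0 = Sat(EX (EF (p | b))) = {0, 2, 4, 6, 7}, add states in Sat(p) with some successor in Z. Already a fixed point.
Sat(E[p U EX (EF (p | b))]) = {0, 2, 4, 6, 7}

{0, 2, 4, 6, 7}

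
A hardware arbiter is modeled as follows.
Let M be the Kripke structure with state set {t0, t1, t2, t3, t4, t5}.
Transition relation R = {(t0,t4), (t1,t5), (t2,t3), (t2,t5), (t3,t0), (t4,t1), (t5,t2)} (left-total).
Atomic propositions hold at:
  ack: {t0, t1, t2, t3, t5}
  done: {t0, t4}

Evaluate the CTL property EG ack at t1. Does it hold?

EG ack: greatest fixpoint, start Z0 = {t0, t1, t2, t3, t5}, keep only states in Sat with some successor in Z. Z1 = {t1, t2, t3, t5}; Z2 = {t1, t2, t5}; fixed.
Sat(EG ack) = {t1, t2, t5}
t1 ∈ Sat(EG ack) = {t1, t2, t5}, so the formula holds at t1.

Yes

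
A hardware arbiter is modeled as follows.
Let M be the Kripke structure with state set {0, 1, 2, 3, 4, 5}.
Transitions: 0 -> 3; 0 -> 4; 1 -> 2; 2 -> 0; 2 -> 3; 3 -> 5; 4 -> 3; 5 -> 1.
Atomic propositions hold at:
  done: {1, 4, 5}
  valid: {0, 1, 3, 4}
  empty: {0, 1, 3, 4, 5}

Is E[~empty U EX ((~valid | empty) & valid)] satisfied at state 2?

Sat(~empty) = {2}
Sat(~valid) = {2, 5}
Sat(~valid | empty) = {0, 1, 2, 3, 4, 5}
Sat((~valid | empty) & valid) = {0, 1, 3, 4}
Sat(EX ((~valid | empty) & valid)) = {s : some successor in {0, 1, 3, 4}} = {0, 2, 4, 5}
E[~empty U EX ((~valid | empty) & valid)]: least fixpoint, start Z0 = Sat(EX ((~valid | empty) & valid)) = {0, 2, 4, 5}, add states in Sat(~empty) with some successor in Z. Already a fixed point.
Sat(E[~empty U EX ((~valid | empty) & valid)]) = {0, 2, 4, 5}
2 ∈ Sat(E[~empty U EX ((~valid | empty) & valid)]) = {0, 2, 4, 5}, so the formula holds at 2.

Yes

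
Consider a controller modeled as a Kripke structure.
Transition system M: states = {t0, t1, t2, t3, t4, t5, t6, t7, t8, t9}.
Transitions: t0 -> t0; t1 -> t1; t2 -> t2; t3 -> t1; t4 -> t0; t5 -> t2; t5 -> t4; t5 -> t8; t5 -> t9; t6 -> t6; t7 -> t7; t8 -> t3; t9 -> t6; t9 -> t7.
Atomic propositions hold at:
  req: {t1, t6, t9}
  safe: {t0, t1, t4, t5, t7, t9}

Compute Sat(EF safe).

{t0, t1, t3, t4, t5, t7, t8, t9}

EF safe: least fixpoint, start Z0 = {t0, t1, t4, t5, t7, t9}, add states with some successor in Z. Z1 = {t0, t1, t3, t4, t5, t7, t9}; Z2 = {t0, t1, t3, t4, t5, t7, t8, t9}; fixed.
Sat(EF safe) = {t0, t1, t3, t4, t5, t7, t8, t9}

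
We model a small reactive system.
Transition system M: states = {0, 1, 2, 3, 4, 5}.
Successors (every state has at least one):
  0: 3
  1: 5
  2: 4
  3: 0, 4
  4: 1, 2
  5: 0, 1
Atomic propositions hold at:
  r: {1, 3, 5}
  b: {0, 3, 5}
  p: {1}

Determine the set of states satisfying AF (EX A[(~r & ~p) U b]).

Sat(~r) = {0, 2, 4}
Sat(~p) = {0, 2, 3, 4, 5}
Sat(~r & ~p) = {0, 2, 4}
A[(~r & ~p) U b]: least fixpoint, start Z0 = Sat(b) = {0, 3, 5}, add states in Sat(~r & ~p) with every successor in Z. Already a fixed point.
Sat(A[(~r & ~p) U b]) = {0, 3, 5}
Sat(EX A[(~r & ~p) U b]) = {s : some successor in {0, 3, 5}} = {0, 1, 3, 5}
AF (EX A[(~r & ~p) U b]): least fixpoint, start Z0 = {0, 1, 3, 5}, add states with every successor in Z. Already a fixed point.
Sat(AF (EX A[(~r & ~p) U b])) = {0, 1, 3, 5}

{0, 1, 3, 5}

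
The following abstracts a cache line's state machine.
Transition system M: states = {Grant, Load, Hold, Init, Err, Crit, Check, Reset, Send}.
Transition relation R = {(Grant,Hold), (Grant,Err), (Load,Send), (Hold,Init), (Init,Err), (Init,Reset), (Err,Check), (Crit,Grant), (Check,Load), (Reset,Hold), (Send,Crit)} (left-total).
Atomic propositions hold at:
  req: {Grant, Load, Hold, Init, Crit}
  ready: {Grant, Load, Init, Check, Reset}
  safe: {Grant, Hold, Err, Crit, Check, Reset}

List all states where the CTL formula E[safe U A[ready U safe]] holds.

{Grant, Hold, Init, Err, Crit, Check, Reset}

A[ready U safe]: least fixpoint, start Z0 = Sat(safe) = {Grant, Hold, Err, Crit, Check, Reset}, add states in Sat(ready) with every successor in Z. Z1 = {Grant, Hold, Init, Err, Crit, Check, Reset}; fixed.
Sat(A[ready U safe]) = {Grant, Hold, Init, Err, Crit, Check, Reset}
E[safe U A[ready U safe]]: least fixpoint, start Z0 = Sat(A[ready U safe]) = {Grant, Hold, Init, Err, Crit, Check, Reset}, add states in Sat(safe) with some successor in Z. Already a fixed point.
Sat(E[safe U A[ready U safe]]) = {Grant, Hold, Init, Err, Crit, Check, Reset}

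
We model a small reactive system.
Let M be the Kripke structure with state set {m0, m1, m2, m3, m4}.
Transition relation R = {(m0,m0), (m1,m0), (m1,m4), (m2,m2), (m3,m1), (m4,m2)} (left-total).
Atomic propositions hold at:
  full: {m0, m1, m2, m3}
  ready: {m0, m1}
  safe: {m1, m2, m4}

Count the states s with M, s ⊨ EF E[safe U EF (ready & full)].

3

Sat(ready & full) = {m0, m1}
EF (ready & full): least fixpoint, start Z0 = {m0, m1}, add states with some successor in Z. Z1 = {m0, m1, m3}; fixed.
Sat(EF (ready & full)) = {m0, m1, m3}
E[safe U EF (ready & full)]: least fixpoint, start Z0 = Sat(EF (ready & full)) = {m0, m1, m3}, add states in Sat(safe) with some successor in Z. Already a fixed point.
Sat(E[safe U EF (ready & full)]) = {m0, m1, m3}
EF E[safe U EF (ready & full)]: least fixpoint, start Z0 = {m0, m1, m3}, add states with some successor in Z. Already a fixed point.
Sat(EF E[safe U EF (ready & full)]) = {m0, m1, m3}
|Sat(EF E[safe U EF (ready & full)])| = |{m0, m1, m3}| = 3.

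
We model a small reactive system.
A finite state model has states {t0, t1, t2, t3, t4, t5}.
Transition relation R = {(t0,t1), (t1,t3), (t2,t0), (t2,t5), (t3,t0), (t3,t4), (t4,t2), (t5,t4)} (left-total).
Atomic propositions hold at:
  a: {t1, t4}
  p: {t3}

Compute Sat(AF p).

{t0, t1, t3}

AF p: least fixpoint, start Z0 = {t3}, add states with every successor in Z. Z1 = {t1, t3}; Z2 = {t0, t1, t3}; fixed.
Sat(AF p) = {t0, t1, t3}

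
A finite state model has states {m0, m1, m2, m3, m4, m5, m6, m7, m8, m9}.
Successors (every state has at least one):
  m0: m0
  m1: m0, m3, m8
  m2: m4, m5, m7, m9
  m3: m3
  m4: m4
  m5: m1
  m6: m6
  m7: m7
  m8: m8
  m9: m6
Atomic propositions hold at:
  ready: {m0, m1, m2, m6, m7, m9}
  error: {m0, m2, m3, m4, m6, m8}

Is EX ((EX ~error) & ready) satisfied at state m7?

Yes

Sat(~error) = {m1, m5, m7, m9}
Sat(EX ~error) = {s : some successor in {m1, m5, m7, m9}} = {m2, m5, m7}
Sat((EX ~error) & ready) = {m2, m7}
Sat(EX ((EX ~error) & ready)) = {s : some successor in {m2, m7}} = {m2, m7}
m7 ∈ Sat(EX ((EX ~error) & ready)) = {m2, m7}, so the formula holds at m7.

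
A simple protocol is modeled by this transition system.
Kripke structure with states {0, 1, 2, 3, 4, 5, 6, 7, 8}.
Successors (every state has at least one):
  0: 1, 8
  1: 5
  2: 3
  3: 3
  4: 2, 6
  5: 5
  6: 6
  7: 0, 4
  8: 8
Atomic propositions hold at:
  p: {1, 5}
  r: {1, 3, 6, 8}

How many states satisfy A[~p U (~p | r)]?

8

Sat(~p) = {0, 2, 3, 4, 6, 7, 8}
Sat(~p | r) = {0, 1, 2, 3, 4, 6, 7, 8}
A[~p U (~p | r)]: least fixpoint, start Z0 = Sat((~p | r)) = {0, 1, 2, 3, 4, 6, 7, 8}, add states in Sat(~p) with every successor in Z. Already a fixed point.
Sat(A[~p U (~p | r)]) = {0, 1, 2, 3, 4, 6, 7, 8}
|Sat(A[~p U (~p | r)])| = |{0, 1, 2, 3, 4, 6, 7, 8}| = 8.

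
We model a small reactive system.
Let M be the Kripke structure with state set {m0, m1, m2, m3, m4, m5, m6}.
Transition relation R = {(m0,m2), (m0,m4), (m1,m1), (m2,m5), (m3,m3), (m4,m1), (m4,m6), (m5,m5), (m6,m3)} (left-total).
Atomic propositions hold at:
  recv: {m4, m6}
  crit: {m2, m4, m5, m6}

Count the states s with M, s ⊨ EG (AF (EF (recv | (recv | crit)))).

3

Sat(recv | crit) = {m2, m4, m5, m6}
Sat(recv | (recv | crit)) = {m2, m4, m5, m6}
EF (recv | (recv | crit)): least fixpoint, start Z0 = {m2, m4, m5, m6}, add states with some successor in Z. Z1 = {m0, m2, m4, m5, m6}; fixed.
Sat(EF (recv | (recv | crit))) = {m0, m2, m4, m5, m6}
AF (EF (recv | (recv | crit))): least fixpoint, start Z0 = {m0, m2, m4, m5, m6}, add states with every successor in Z. Already a fixed point.
Sat(AF (EF (recv | (recv | crit)))) = {m0, m2, m4, m5, m6}
EG (AF (EF (recv | (recv | crit)))): greatest fixpoint, start Z0 = {m0, m2, m4, m5, m6}, keep only states in Sat with some successor in Z. Z1 = {m0, m2, m4, m5}; Z2 = {m0, m2, m5}; fixed.
Sat(EG (AF (EF (recv | (recv | crit))))) = {m0, m2, m5}
|Sat(EG (AF (EF (recv | (recv | crit)))))| = |{m0, m2, m5}| = 3.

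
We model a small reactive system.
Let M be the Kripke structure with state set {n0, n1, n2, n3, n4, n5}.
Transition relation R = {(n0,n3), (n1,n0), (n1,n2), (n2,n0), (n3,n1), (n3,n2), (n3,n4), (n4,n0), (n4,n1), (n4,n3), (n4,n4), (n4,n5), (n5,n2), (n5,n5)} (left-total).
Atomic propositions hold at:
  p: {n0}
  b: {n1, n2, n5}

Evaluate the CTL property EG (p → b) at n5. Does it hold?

Yes

Sat(p → b) = {n1, n2, n3, n4, n5}
EG (p → b): greatest fixpoint, start Z0 = {n1, n2, n3, n4, n5}, keep only states in Sat with some successor in Z. Z1 = {n1, n3, n4, n5}; Z2 = {n3, n4, n5}; fixed.
Sat(EG (p → b)) = {n3, n4, n5}
n5 ∈ Sat(EG (p → b)) = {n3, n4, n5}, so the formula holds at n5.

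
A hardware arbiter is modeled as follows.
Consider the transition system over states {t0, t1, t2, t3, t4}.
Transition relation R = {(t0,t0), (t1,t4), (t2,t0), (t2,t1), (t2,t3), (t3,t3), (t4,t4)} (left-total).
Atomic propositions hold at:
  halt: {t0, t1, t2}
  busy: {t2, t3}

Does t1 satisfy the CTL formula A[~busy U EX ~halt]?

Sat(~busy) = {t0, t1, t4}
Sat(~halt) = {t3, t4}
Sat(EX ~halt) = {s : some successor in {t3, t4}} = {t1, t2, t3, t4}
A[~busy U EX ~halt]: least fixpoint, start Z0 = Sat(EX ~halt) = {t1, t2, t3, t4}, add states in Sat(~busy) with every successor in Z. Already a fixed point.
Sat(A[~busy U EX ~halt]) = {t1, t2, t3, t4}
t1 ∈ Sat(A[~busy U EX ~halt]) = {t1, t2, t3, t4}, so the formula holds at t1.

Yes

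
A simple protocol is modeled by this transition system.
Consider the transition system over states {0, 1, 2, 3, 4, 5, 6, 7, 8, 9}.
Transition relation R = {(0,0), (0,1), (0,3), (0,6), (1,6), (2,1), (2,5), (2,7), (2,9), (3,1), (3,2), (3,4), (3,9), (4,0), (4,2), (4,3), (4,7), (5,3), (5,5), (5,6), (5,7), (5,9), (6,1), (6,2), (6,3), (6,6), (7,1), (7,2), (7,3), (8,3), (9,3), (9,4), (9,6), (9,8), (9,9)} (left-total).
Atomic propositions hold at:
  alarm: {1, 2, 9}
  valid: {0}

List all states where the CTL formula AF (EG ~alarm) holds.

{0, 1, 3, 4, 5, 6, 7, 8}

Sat(~alarm) = {0, 3, 4, 5, 6, 7, 8}
EG ~alarm: greatest fixpoint, start Z0 = {0, 3, 4, 5, 6, 7, 8}, keep only states in Sat with some successor in Z. Already a fixed point.
Sat(EG ~alarm) = {0, 3, 4, 5, 6, 7, 8}
AF (EG ~alarm): least fixpoint, start Z0 = {0, 3, 4, 5, 6, 7, 8}, add states with every successor in Z. Z1 = {0, 1, 3, 4, 5, 6, 7, 8}; fixed.
Sat(AF (EG ~alarm)) = {0, 1, 3, 4, 5, 6, 7, 8}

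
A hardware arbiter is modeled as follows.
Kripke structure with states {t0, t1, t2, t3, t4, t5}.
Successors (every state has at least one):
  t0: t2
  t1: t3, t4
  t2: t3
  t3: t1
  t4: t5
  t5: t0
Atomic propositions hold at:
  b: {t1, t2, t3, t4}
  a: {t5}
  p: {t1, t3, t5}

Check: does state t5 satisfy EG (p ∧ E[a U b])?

E[a U b]: least fixpoint, start Z0 = Sat(b) = {t1, t2, t3, t4}, add states in Sat(a) with some successor in Z. Already a fixed point.
Sat(E[a U b]) = {t1, t2, t3, t4}
Sat(p ∧ E[a U b]) = {t1, t3}
EG (p ∧ E[a U b]): greatest fixpoint, start Z0 = {t1, t3}, keep only states in Sat with some successor in Z. Already a fixed point.
Sat(EG (p ∧ E[a U b])) = {t1, t3}
t5 ∉ Sat(EG (p ∧ E[a U b])) = {t1, t3}, so the formula does not hold at t5.

No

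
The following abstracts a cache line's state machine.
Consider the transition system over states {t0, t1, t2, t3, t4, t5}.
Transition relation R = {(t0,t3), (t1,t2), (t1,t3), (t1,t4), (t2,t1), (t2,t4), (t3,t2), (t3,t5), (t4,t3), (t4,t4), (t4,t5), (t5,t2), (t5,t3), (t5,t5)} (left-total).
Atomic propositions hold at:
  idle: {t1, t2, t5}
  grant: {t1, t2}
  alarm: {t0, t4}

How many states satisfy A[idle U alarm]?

A[idle U alarm]: least fixpoint, start Z0 = Sat(alarm) = {t0, t4}, add states in Sat(idle) with every successor in Z. Already a fixed point.
Sat(A[idle U alarm]) = {t0, t4}
|Sat(A[idle U alarm])| = |{t0, t4}| = 2.

2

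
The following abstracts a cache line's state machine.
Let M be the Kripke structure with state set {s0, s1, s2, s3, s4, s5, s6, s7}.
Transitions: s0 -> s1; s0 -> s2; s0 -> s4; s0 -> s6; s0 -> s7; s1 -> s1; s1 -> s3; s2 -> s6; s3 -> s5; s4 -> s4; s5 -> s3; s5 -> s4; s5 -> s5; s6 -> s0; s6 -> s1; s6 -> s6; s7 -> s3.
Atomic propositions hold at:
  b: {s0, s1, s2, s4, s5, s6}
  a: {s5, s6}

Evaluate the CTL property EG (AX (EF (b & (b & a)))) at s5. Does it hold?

No

Sat(b & a) = {s5, s6}
Sat(b & (b & a)) = {s5, s6}
EF (b & (b & a)): least fixpoint, start Z0 = {s5, s6}, add states with some successor in Z. Z1 = {s0, s2, s3, s5, s6}; Z2 = {s0, s1, s2, s3, s5, s6, s7}; fixed.
Sat(EF (b & (b & a))) = {s0, s1, s2, s3, s5, s6, s7}
Sat(AX (EF (b & (b & a)))) = {s : every successor in {s0, s1, s2, s3, s5, s6, s7}} = {s1, s2, s3, s6, s7}
EG (AX (EF (b & (b & a)))): greatest fixpoint, start Z0 = {s1, s2, s3, s6, s7}, keep only states in Sat with some successor in Z. Z1 = {s1, s2, s6, s7}; Z2 = {s1, s2, s6}; fixed.
Sat(EG (AX (EF (b & (b & a))))) = {s1, s2, s6}
s5 ∉ Sat(EG (AX (EF (b & (b & a))))) = {s1, s2, s6}, so the formula does not hold at s5.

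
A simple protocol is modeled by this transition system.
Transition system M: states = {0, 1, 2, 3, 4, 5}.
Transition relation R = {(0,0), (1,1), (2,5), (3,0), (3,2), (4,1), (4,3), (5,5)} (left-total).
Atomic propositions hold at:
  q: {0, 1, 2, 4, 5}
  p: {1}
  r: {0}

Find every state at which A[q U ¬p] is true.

{0, 2, 3, 4, 5}

Sat(¬p) = {0, 2, 3, 4, 5}
A[q U ¬p]: least fixpoint, start Z0 = Sat(¬p) = {0, 2, 3, 4, 5}, add states in Sat(q) with every successor in Z. Already a fixed point.
Sat(A[q U ¬p]) = {0, 2, 3, 4, 5}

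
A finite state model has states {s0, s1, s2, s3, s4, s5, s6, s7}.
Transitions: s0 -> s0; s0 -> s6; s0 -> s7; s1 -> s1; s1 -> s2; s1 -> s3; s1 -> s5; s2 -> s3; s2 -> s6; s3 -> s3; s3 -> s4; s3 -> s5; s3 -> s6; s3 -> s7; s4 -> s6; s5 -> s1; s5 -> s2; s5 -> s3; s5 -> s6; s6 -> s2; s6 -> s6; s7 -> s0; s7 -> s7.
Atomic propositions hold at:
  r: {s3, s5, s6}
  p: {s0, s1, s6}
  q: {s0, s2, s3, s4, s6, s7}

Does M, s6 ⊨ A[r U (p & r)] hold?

Yes

Sat(p & r) = {s6}
A[r U (p & r)]: least fixpoint, start Z0 = Sat((p & r)) = {s6}, add states in Sat(r) with every successor in Z. Already a fixed point.
Sat(A[r U (p & r)]) = {s6}
s6 ∈ Sat(A[r U (p & r)]) = {s6}, so the formula holds at s6.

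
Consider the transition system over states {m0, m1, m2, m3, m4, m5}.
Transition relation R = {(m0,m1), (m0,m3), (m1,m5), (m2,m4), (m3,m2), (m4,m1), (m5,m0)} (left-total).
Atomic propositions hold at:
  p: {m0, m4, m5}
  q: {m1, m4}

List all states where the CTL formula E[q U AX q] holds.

Sat(AX q) = {s : every successor in {m1, m4}} = {m2, m4}
E[q U AX q]: least fixpoint, start Z0 = Sat(AX q) = {m2, m4}, add states in Sat(q) with some successor in Z. Already a fixed point.
Sat(E[q U AX q]) = {m2, m4}

{m2, m4}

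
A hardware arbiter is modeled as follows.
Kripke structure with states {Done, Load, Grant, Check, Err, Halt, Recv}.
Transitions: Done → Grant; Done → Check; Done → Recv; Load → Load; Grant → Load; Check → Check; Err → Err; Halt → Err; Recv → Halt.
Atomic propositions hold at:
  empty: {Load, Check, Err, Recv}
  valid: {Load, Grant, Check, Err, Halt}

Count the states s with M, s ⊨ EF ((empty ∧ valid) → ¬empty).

4

Sat(empty ∧ valid) = {Load, Check, Err}
Sat(¬empty) = {Done, Grant, Halt}
Sat((empty ∧ valid) → ¬empty) = {Done, Grant, Halt, Recv}
EF ((empty ∧ valid) → ¬empty): least fixpoint, start Z0 = {Done, Grant, Halt, Recv}, add states with some successor in Z. Already a fixed point.
Sat(EF ((empty ∧ valid) → ¬empty)) = {Done, Grant, Halt, Recv}
|Sat(EF ((empty ∧ valid) → ¬empty))| = |{Done, Grant, Halt, Recv}| = 4.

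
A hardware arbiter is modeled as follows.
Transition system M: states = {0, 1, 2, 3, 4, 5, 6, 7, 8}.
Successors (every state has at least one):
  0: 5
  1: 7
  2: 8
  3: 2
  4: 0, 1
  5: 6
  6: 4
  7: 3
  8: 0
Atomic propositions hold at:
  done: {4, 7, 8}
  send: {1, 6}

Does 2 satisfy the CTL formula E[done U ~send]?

Sat(~send) = {0, 2, 3, 4, 5, 7, 8}
E[done U ~send]: least fixpoint, start Z0 = Sat(~send) = {0, 2, 3, 4, 5, 7, 8}, add states in Sat(done) with some successor in Z. Already a fixed point.
Sat(E[done U ~send]) = {0, 2, 3, 4, 5, 7, 8}
2 ∈ Sat(E[done U ~send]) = {0, 2, 3, 4, 5, 7, 8}, so the formula holds at 2.

Yes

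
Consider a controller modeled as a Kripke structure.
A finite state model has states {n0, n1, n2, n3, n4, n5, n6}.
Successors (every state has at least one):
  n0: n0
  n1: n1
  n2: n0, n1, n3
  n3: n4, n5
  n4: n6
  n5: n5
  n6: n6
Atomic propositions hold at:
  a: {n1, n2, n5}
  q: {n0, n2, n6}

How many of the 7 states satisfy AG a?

2

AG a: greatest fixpoint, start Z0 = {n1, n2, n5}, keep only states in Sat with every successor in Z. Z1 = {n1, n5}; fixed.
Sat(AG a) = {n1, n5}
|Sat(AG a)| = |{n1, n5}| = 2.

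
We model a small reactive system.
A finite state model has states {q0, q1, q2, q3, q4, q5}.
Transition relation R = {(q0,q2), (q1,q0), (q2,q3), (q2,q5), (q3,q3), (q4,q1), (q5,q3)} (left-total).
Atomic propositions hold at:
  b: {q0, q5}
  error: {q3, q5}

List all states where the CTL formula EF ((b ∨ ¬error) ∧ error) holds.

{q0, q1, q2, q4, q5}

Sat(¬error) = {q0, q1, q2, q4}
Sat(b ∨ ¬error) = {q0, q1, q2, q4, q5}
Sat((b ∨ ¬error) ∧ error) = {q5}
EF ((b ∨ ¬error) ∧ error): least fixpoint, start Z0 = {q5}, add states with some successor in Z. Z1 = {q2, q5}; Z2 = {q0, q2, q5}; Z3 = {q0, q1, q2, q5}; Z4 = {q0, q1, q2, q4, q5}; fixed.
Sat(EF ((b ∨ ¬error) ∧ error)) = {q0, q1, q2, q4, q5}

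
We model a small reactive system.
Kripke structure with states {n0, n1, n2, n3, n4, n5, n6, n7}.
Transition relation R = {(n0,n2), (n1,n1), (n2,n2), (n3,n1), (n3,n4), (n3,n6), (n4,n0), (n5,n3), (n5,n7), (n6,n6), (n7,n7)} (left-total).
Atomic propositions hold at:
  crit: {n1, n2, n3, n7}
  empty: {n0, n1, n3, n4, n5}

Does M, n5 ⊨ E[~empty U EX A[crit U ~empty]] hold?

Sat(~empty) = {n2, n6, n7}
A[crit U ~empty]: least fixpoint, start Z0 = Sat(~empty) = {n2, n6, n7}, add states in Sat(crit) with every successor in Z. Already a fixed point.
Sat(A[crit U ~empty]) = {n2, n6, n7}
Sat(EX A[crit U ~empty]) = {s : some successor in {n2, n6, n7}} = {n0, n2, n3, n5, n6, n7}
E[~empty U EX A[crit U ~empty]]: least fixpoint, start Z0 = Sat(EX A[crit U ~empty]) = {n0, n2, n3, n5, n6, n7}, add states in Sat(~empty) with some successor in Z. Already a fixed point.
Sat(E[~empty U EX A[crit U ~empty]]) = {n0, n2, n3, n5, n6, n7}
n5 ∈ Sat(E[~empty U EX A[crit U ~empty]]) = {n0, n2, n3, n5, n6, n7}, so the formula holds at n5.

Yes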